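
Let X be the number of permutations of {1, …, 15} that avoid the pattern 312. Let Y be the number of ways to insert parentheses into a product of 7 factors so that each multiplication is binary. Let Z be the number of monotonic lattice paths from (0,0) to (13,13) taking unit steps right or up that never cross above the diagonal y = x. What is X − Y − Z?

Permutations of [n] avoiding any single length-3 pattern are counted by C_n; here n = 15. So X = C_15 = 9694845.
Parenthesizations of m factors correspond to full binary trees with m leaves, counted by C_{m−1}; m = 7 gives C_6. So Y = C_6 = 132.
Monotone paths in an n×n grid that stay weakly below the diagonal are counted by C_n; here n = 13. So Z = C_13 = 742900.
X − Y − Z = 9694845 − 132 − 742900 = 8951813.

8951813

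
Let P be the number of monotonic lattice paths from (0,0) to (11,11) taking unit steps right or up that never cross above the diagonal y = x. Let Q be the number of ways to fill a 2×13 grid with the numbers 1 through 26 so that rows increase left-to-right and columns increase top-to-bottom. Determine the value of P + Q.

Monotone paths in an n×n grid that stay weakly below the diagonal are counted by C_n; here n = 11. So P = C_11 = 58786.
By the hook-length formula (or a Dyck-path bijection), SYT of shape 2×13 number C_13. So Q = C_13 = 742900.
P + Q = 58786 + 742900 = 801686.

801686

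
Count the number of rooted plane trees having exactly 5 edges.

42

Rooted ordered trees with n edges are counted by C_n; here n = 5.
C_5 = C(10,5)/6 = 252/6 = 42.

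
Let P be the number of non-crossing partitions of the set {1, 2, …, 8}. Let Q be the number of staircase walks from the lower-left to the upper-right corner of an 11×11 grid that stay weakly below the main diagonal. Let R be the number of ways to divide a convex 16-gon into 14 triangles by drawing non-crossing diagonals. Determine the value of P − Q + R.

Non-crossing partitions of an n-element set are counted by C_n; here n = 8. So P = C_8 = 1430.
Monotone paths in an n×n grid that stay weakly below the diagonal are counted by C_n; here n = 11. So Q = C_11 = 58786.
The number of triangulations of a 16-gon is the Catalan number C_14 (index = sides − 2). So R = C_14 = 2674440.
P − Q + R = 1430 − 58786 + 2674440 = 2617084.

2617084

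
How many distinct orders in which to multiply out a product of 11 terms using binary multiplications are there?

Parenthesizations of m factors correspond to full binary trees with m leaves, counted by C_{m−1}; m = 11 gives C_10.
C_10 = 16796.

16796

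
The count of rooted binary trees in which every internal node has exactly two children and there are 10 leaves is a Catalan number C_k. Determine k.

Full binary trees with 10 leaves have 10−1 = 9 internal nodes, so there are C_9 of them.

9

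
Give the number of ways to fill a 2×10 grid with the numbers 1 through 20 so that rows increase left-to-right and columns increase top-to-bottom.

16796

By the hook-length formula (or a Dyck-path bijection), SYT of shape 2×10 number C_10.
C_10 = C(20,10)/11 = 184756/11 = 16796.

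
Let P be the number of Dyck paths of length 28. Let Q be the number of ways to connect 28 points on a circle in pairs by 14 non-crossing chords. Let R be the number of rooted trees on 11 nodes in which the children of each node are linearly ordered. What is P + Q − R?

A Dyck path with 14 up-steps and 14 down-steps has semilength 14, so there are C_14 of them. So P = C_14 = 2674440.
Non-crossing perfect matchings of 2n points on a circle are counted by C_n; with 28 points, n = 14. So Q = C_14 = 2674440.
A rooted plane tree on 11 nodes has 10 edges, and such trees are counted by C_10. So R = C_10 = 16796.
P + Q − R = 2674440 + 2674440 − 16796 = 5332084.

5332084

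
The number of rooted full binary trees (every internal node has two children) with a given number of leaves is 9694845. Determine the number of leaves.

Full binary trees with L leaves are counted by C_{L−1}. Since C_15 = 9694845, the index is 15.
So the index is 15, and the number of leaves is 15 + 1 = 16.

16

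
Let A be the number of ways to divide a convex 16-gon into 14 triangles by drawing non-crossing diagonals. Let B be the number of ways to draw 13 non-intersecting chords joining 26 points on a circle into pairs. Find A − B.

Triangulations of a convex m-gon are counted by C_{m−2}; with m = 16 this is C_14. So A = C_14 = 2674440.
Pairing 26 circle points by 13 non-crossing chords gives C_13 matchings. So B = C_13 = 742900.
A − B = 2674440 − 742900 = 1931540.

1931540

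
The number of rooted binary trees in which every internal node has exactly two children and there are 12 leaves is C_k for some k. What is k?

11

Full binary trees with 12 leaves have 12−1 = 11 internal nodes, so there are C_11 of them.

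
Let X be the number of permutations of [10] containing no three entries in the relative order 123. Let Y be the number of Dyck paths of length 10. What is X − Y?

For any fixed pattern of length 3, the pattern-avoiding permutations of [10] number C_10. So X = C_10 = 16796.
Paths of 5 up- and 5 down-steps that never dip below the axis are Dyck paths; their count is C_5. So Y = C_5 = 42.
X − Y = 16796 − 42 = 16754.

16754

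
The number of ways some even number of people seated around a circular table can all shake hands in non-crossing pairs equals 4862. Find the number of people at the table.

Non-crossing handshake pairings of 2n people are counted by C_n. Since C_9 = 4862, the index is 9.
So n = 9, and there are 2n = 18 people.

18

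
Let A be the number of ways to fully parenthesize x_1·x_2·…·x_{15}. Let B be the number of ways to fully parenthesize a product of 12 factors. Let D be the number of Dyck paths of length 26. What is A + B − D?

1990326

Parenthesizations of m factors correspond to full binary trees with m leaves, counted by C_{m−1}; m = 15 gives C_14. So A = C_14 = 2674440.
Parenthesizations of m factors correspond to full binary trees with m leaves, counted by C_{m−1}; m = 12 gives C_11. So B = C_11 = 58786.
A Dyck path with 13 up-steps and 13 down-steps has semilength 13, so there are C_13 of them. So D = C_13 = 742900.
A + B − D = 2674440 + 58786 − 742900 = 1990326.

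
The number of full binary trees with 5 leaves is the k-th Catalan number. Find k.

A full binary tree with L leaves has L−1 internal nodes and is counted by C_{L−1}; L = 5 gives C_4.

4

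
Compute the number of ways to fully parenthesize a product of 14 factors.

Bracketing 14 factors into binary products is counted by C_{14−1} = C_13.
C_13 = 742900.

742900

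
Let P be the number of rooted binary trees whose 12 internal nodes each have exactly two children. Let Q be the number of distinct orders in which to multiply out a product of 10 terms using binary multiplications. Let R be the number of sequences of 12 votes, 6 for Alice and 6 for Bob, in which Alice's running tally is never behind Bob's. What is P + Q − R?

212742

The number of full binary trees on 12 internal nodes is the Catalan number C_12. So P = C_12 = 208012.
Parenthesizations of m factors correspond to full binary trees with m leaves, counted by C_{m−1}; m = 10 gives C_9. So Q = C_9 = 4862.
Reading a vote for the leader as '(' and for the other as ')' turns such a sequence into a balanced string of 6 pairs, so the count is C_6. So R = C_6 = 132.
P + Q − R = 208012 + 4862 − 132 = 212742.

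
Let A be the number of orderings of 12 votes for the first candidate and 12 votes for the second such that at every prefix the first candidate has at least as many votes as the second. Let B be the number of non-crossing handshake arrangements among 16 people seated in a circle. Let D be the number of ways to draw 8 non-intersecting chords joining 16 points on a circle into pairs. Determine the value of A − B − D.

Reading a vote for the leader as '(' and for the other as ')' turns such a sequence into a balanced string of 12 pairs, so the count is C_12. So A = C_12 = 208012.
With 16 = 2·8 people, non-crossing handshake pairings are non-crossing perfect matchings on a circle, counted by C_8. So B = C_8 = 1430.
Non-crossing perfect matchings of 2n points on a circle are counted by C_n; with 16 points, n = 8. So D = C_8 = 1430.
A − B − D = 208012 − 1430 − 1430 = 205152.

205152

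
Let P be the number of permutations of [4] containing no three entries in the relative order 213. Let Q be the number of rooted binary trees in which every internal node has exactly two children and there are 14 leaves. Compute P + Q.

For any fixed pattern of length 3, the pattern-avoiding permutations of [4] number C_4. So P = C_4 = 14.
Full binary trees with 14 leaves have 14−1 = 13 internal nodes, so there are C_13 of them. So Q = C_13 = 742900.
P + Q = 14 + 742900 = 742914.

742914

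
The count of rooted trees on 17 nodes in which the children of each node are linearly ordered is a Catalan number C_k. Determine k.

16

A rooted plane tree on 17 nodes has 16 edges, and such trees are counted by C_16.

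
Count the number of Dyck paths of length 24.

208012

A Dyck path with 12 up-steps and 12 down-steps has semilength 12, so there are C_12 of them.
C_12 = C(24,12)/13 = 2704156/13 = 208012.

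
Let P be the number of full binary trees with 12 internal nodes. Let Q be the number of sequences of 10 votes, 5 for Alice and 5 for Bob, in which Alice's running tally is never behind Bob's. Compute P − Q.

207970

The number of full binary trees on 12 internal nodes is the Catalan number C_12. So P = C_12 = 208012.
Ballot sequences with n votes each where one side never trails are Dyck words, counted by C_n; here n = 5. So Q = C_5 = 42.
P − Q = 208012 − 42 = 207970.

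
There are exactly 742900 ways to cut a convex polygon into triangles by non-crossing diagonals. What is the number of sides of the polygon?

15

Triangulations of a convex m-gon are counted by C_{m−2}; 742900 = C_13.
So m − 2 = 13, giving m = 15 sides.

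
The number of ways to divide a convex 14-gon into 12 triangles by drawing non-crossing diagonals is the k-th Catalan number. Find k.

12

The number of triangulations of a 14-gon is the Catalan number C_12 (index = sides − 2).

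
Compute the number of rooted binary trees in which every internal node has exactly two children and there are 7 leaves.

132

Full binary trees with 7 leaves have 7−1 = 6 internal nodes, so there are C_6 of them.
C_6 = C(12,6)/7 = 924/7 = 132.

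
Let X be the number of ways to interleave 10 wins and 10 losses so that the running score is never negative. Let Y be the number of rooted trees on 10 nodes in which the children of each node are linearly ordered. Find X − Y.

Reading a vote for the leader as '(' and for the other as ')' turns such a sequence into a balanced string of 10 pairs, so the count is C_10. So X = C_10 = 16796.
A rooted plane tree on 10 nodes has 9 edges, and such trees are counted by C_9. So Y = C_9 = 4862.
X − Y = 16796 − 4862 = 11934.

11934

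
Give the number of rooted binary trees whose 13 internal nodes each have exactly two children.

742900

Full binary trees with n internal nodes are counted by C_n; here n = 13.
C_13 = 742900.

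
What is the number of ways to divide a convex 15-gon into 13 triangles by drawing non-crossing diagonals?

A convex 15-gon is triangulated into 13 triangles, and the number of such triangulations is the Catalan number C_{15−2} = C_13.
C_13 = C(26,13)/14 = 10400600/14 = 742900.

742900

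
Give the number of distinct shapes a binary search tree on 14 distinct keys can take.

2674440

There are C_n binary search tree shapes on n keys; with n = 14 that is C_14.
C_14 = 2674440.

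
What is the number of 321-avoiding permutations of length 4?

14

For any fixed pattern of length 3, the pattern-avoiding permutations of [4] number C_4.
C_4 = C(8,4)/5 = 70/5 = 14.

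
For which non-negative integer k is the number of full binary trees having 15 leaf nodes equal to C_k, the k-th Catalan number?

A full binary tree with L leaves has L−1 internal nodes and is counted by C_{L−1}; L = 15 gives C_14.

14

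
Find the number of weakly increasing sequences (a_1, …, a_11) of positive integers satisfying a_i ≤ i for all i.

Such sub-staircase sequences of length n are counted by C_n; here n = 11.
C_11 = 58786.

58786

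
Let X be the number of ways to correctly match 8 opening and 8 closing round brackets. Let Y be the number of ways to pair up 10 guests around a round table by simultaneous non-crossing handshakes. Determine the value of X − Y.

1388

With 8 pairs the number of balanced bracket strings is the Catalan number C_8. So X = C_8 = 1430.
Non-crossing handshake pairings of 2n people are counted by C_n; 10 people gives n = 5. So Y = C_5 = 42.
X − Y = 1430 − 42 = 1388.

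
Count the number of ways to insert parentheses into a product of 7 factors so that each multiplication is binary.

132

Ways to associate a product of 7 factors correspond to binary trees on 7 leaves, so the count is C_6.
C_6 = C_5 · 2(2·5+1)/(5+2) = 42 · 22/7 = 132.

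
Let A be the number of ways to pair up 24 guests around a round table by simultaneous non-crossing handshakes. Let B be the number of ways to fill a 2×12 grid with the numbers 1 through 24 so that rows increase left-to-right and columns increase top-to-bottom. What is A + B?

416024

Non-crossing handshake pairings of 2n people are counted by C_n; 24 people gives n = 12. So A = C_12 = 208012.
By the hook-length formula (or a Dyck-path bijection), SYT of shape 2×12 number C_12. So B = C_12 = 208012.
A + B = 208012 + 208012 = 416024.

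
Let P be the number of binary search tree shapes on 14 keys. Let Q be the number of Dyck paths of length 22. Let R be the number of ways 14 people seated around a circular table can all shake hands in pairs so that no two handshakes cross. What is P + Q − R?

There are C_n binary search tree shapes on n keys; with n = 14 that is C_14. So P = C_14 = 2674440.
A Dyck path with 11 up-steps and 11 down-steps has semilength 11, so there are C_11 of them. So Q = C_11 = 58786.
Non-crossing handshake pairings of 2n people are counted by C_n; 14 people gives n = 7. So R = C_7 = 429.
P + Q − R = 2674440 + 58786 − 429 = 2732797.

2732797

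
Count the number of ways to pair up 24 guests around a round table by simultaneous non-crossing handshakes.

208012

With 24 = 2·12 people, non-crossing handshake pairings are non-crossing perfect matchings on a circle, counted by C_12.
C_12 = C(24,12)/13 = 2704156/13 = 208012.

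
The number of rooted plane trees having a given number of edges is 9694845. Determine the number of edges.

15

Rooted ordered trees with n edges are counted by C_n, and C_15 = 9694845.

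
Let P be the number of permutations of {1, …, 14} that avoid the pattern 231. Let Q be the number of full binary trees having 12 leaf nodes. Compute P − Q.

2615654

Permutations of [n] avoiding any single length-3 pattern are counted by C_n; here n = 14. So P = C_14 = 2674440.
A full binary tree with L leaves has L−1 internal nodes and is counted by C_{L−1}; L = 12 gives C_11. So Q = C_11 = 58786.
P − Q = 2674440 − 58786 = 2615654.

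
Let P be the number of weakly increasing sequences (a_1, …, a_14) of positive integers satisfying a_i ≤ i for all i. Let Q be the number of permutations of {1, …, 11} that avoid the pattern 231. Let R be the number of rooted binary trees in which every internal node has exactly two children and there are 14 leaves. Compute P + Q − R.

Such sub-staircase sequences of length n are counted by C_n; here n = 14. So P = C_14 = 2674440.
Permutations of [n] avoiding any single length-3 pattern are counted by C_n; here n = 11. So Q = C_11 = 58786.
A full binary tree with L leaves has L−1 internal nodes and is counted by C_{L−1}; L = 14 gives C_13. So R = C_13 = 742900.
P + Q − R = 2674440 + 58786 − 742900 = 1990326.

1990326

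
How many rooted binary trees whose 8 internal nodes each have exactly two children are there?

1430

The number of full binary trees on 8 internal nodes is the Catalan number C_8.
C_8 = C(16,8)/9 = 12870/9 = 1430.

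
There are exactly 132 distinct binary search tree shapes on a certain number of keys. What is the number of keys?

6

Binary search tree shapes on n keys are counted by C_n. Since C_6 = 132, the index is 6.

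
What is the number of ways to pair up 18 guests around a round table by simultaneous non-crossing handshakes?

4862

With 18 = 2·9 people, non-crossing handshake pairings are non-crossing perfect matchings on a circle, counted by C_9.
C_9 = C_8 · 2(2·8+1)/(8+2) = 1430 · 34/10 = 4862.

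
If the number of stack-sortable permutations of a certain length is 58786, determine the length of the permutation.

Stack-sortable permutations of [n] are counted by C_n; 58786 = C_11.

11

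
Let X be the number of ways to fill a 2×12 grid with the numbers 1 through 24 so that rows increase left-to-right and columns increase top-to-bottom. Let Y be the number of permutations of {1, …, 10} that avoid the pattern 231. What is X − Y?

Standard Young tableaux of shape 2×n are counted by C_n; here n = 12. So X = C_12 = 208012.
For any fixed pattern of length 3, the pattern-avoiding permutations of [10] number C_10. So Y = C_10 = 16796.
X − Y = 208012 − 16796 = 191216.

191216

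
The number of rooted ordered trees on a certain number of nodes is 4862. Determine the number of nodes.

Rooted ordered trees on m nodes are counted by C_{m−1}; 4862 = C_9.
So the index is 9, and the number of nodes is 9 + 1 = 10.

10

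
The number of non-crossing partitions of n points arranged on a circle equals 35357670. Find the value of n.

16

Non-crossing partitions of [n] are counted by C_n; 35357670 = C_16.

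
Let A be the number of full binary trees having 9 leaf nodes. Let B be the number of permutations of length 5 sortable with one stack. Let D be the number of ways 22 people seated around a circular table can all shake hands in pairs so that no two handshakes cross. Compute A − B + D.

Full binary trees with 9 leaves have 9−1 = 8 internal nodes, so there are C_8 of them. So A = C_8 = 1430.
By Knuth's characterisation, the stack-sortable permutations of length 5 are the 231-avoiders, numbering C_5. So B = C_5 = 42.
Non-crossing handshake pairings of 2n people are counted by C_n; 22 people gives n = 11. So D = C_11 = 58786.
A − B + D = 1430 − 42 + 58786 = 60174.

60174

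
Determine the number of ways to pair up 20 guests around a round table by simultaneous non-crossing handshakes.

Non-crossing handshake pairings of 2n people are counted by C_n; 20 people gives n = 10.
C_10 = C(20,10)/11 = 184756/11 = 16796.

16796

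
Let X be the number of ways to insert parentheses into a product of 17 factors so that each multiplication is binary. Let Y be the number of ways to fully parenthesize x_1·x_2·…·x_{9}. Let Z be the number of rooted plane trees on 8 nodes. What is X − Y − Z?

35355811

Parenthesizations of m factors correspond to full binary trees with m leaves, counted by C_{m−1}; m = 17 gives C_16. So X = C_16 = 35357670.
Parenthesizations of m factors correspond to full binary trees with m leaves, counted by C_{m−1}; m = 9 gives C_8. So Y = C_8 = 1430.
A rooted plane tree on 8 nodes has 7 edges, and such trees are counted by C_7. So Z = C_7 = 429.
X − Y − Z = 35357670 − 1430 − 429 = 35355811.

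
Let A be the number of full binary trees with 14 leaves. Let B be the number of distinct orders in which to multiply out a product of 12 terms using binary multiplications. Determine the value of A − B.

684114

A full binary tree with L leaves has L−1 internal nodes and is counted by C_{L−1}; L = 14 gives C_13. So A = C_13 = 742900.
Ways to associate a product of 12 factors correspond to binary trees on 12 leaves, so the count is C_11. So B = C_11 = 58786.
A − B = 742900 − 58786 = 684114.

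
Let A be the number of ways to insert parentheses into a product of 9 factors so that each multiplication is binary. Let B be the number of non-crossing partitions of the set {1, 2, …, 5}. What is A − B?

1388

Parenthesizations of m factors correspond to full binary trees with m leaves, counted by C_{m−1}; m = 9 gives C_8. So A = C_8 = 1430.
The non-crossing partitions of [5] form a lattice of size C_5. So B = C_5 = 42.
A − B = 1430 − 42 = 1388.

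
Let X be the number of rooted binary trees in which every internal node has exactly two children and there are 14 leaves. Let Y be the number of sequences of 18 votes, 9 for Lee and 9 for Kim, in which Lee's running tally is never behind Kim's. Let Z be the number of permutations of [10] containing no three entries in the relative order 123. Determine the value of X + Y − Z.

Full binary trees with 14 leaves have 14−1 = 13 internal nodes, so there are C_13 of them. So X = C_13 = 742900.
Ballot sequences with n votes each where one side never trails are Dyck words, counted by C_n; here n = 9. So Y = C_9 = 4862.
For any fixed pattern of length 3, the pattern-avoiding permutations of [10] number C_10. So Z = C_10 = 16796.
X + Y − Z = 742900 + 4862 − 16796 = 730966.

730966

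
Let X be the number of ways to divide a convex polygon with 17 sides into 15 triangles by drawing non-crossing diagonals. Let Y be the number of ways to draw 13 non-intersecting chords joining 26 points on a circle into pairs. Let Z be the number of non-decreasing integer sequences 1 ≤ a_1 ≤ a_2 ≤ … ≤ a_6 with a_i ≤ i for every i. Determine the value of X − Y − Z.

8951813

Triangulations of a convex m-gon are counted by C_{m−2}; with m = 17 this is C_15. So X = C_15 = 9694845.
Non-crossing perfect matchings of 2n points on a circle are counted by C_n; with 26 points, n = 13. So Y = C_13 = 742900.
Such sub-staircase sequences of length n are counted by C_n; here n = 6. So Z = C_6 = 132.
X − Y − Z = 9694845 − 742900 − 132 = 8951813.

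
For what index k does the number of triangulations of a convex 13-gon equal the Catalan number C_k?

11

The number of triangulations of a 13-gon is the Catalan number C_11 (index = sides − 2).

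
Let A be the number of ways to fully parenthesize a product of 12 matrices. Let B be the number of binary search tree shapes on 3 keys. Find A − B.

58781

Parenthesizations of m factors correspond to full binary trees with m leaves, counted by C_{m−1}; m = 12 gives C_11. So A = C_11 = 58786.
Binary trees (left/right distinguished) on n nodes are counted by C_n; here n = 3. So B = C_3 = 5.
A − B = 58786 − 5 = 58781.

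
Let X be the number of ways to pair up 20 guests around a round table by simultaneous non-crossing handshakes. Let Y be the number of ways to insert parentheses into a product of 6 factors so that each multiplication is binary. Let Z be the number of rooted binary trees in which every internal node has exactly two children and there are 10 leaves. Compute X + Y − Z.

11976

With 20 = 2·10 people, non-crossing handshake pairings are non-crossing perfect matchings on a circle, counted by C_10. So X = C_10 = 16796.
Parenthesizations of m factors correspond to full binary trees with m leaves, counted by C_{m−1}; m = 6 gives C_5. So Y = C_5 = 42.
Full binary trees with 10 leaves have 10−1 = 9 internal nodes, so there are C_9 of them. So Z = C_9 = 4862.
X + Y − Z = 16796 + 42 − 4862 = 11976.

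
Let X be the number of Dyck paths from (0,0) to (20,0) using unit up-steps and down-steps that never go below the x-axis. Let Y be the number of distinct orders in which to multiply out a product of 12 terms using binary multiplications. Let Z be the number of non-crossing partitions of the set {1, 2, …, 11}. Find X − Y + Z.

16796

A Dyck path with 10 up-steps and 10 down-steps has semilength 10, so there are C_10 of them. So X = C_10 = 16796.
Parenthesizations of m factors correspond to full binary trees with m leaves, counted by C_{m−1}; m = 12 gives C_11. So Y = C_11 = 58786.
Non-crossing partitions of an n-element set are counted by C_n; here n = 11. So Z = C_11 = 58786.
X − Y + Z = 16796 − 58786 + 58786 = 16796.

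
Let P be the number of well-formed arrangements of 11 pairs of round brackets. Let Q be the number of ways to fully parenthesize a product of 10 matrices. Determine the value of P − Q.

53924

Balanced strings of n pairs of brackets are counted by C_n; here n = 11. So P = C_11 = 58786.
Bracketing 10 factors into binary products is counted by C_{10−1} = C_9. So Q = C_9 = 4862.
P − Q = 58786 − 4862 = 53924.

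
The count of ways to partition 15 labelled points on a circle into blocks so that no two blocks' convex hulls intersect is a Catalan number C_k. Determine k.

The non-crossing partitions of [15] form a lattice of size C_15.

15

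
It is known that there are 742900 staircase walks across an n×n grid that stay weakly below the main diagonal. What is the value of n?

Such diagonal-avoiding paths in an n×n grid are counted by C_n. Since C_13 = 742900, the index is 13.

13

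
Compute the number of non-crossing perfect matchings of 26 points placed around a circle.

Non-crossing perfect matchings of 2n points on a circle are counted by C_n; with 26 points, n = 13.
C_13 = C(26,13)/14 = 10400600/14 = 742900.

742900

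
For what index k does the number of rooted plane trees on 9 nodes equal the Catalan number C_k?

8

A rooted plane tree on 9 nodes has 8 edges, and such trees are counted by C_8.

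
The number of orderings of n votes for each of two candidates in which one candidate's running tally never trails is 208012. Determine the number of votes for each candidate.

12

Such ballot sequences with n votes each are counted by C_n, and C_12 = 208012.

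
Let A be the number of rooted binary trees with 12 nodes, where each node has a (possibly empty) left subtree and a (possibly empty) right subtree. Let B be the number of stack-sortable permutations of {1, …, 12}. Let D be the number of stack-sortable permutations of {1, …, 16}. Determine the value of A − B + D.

35357670

There are C_n binary search tree shapes on n keys; with n = 12 that is C_12. So A = C_12 = 208012.
By Knuth's characterisation, the stack-sortable permutations of length 12 are the 231-avoiders, numbering C_12. So B = C_12 = 208012.
By Knuth's characterisation, the stack-sortable permutations of length 16 are the 231-avoiders, numbering C_16. So D = C_16 = 35357670.
A − B + D = 208012 − 208012 + 35357670 = 35357670.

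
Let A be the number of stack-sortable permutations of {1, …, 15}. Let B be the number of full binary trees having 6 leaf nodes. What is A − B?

Stack-sortable permutations are exactly the 231-avoiding ones, counted by C_n; here n = 15. So A = C_15 = 9694845.
A full binary tree with L leaves has L−1 internal nodes and is counted by C_{L−1}; L = 6 gives C_5. So B = C_5 = 42.
A − B = 9694845 − 42 = 9694803.

9694803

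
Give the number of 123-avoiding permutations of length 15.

Permutations of [n] avoiding any single length-3 pattern are counted by C_n; here n = 15.
C_15 = C_14 · 2(2·14+1)/(14+2) = 2674440 · 58/16 = 9694845.

9694845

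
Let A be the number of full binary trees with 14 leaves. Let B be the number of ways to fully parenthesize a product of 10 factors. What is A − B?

A full binary tree with L leaves has L−1 internal nodes and is counted by C_{L−1}; L = 14 gives C_13. So A = C_13 = 742900.
Ways to associate a product of 10 factors correspond to binary trees on 10 leaves, so the count is C_9. So B = C_9 = 4862.
A − B = 742900 − 4862 = 738038.

738038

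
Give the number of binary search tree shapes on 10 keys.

Binary trees (left/right distinguished) on n nodes are counted by C_n; here n = 10.
C_10 = 16796.

16796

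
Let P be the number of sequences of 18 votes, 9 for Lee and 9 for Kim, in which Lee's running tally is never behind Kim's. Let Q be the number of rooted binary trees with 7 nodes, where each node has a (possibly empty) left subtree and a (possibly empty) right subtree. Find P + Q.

5291

Ballot sequences with n votes each where one side never trails are Dyck words, counted by C_n; here n = 9. So P = C_9 = 4862.
There are C_n binary search tree shapes on n keys; with n = 7 that is C_7. So Q = C_7 = 429.
P + Q = 4862 + 429 = 5291.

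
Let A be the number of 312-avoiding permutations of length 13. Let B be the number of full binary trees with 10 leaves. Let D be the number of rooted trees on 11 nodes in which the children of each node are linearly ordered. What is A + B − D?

For any fixed pattern of length 3, the pattern-avoiding permutations of [13] number C_13. So A = C_13 = 742900.
A full binary tree with L leaves has L−1 internal nodes and is counted by C_{L−1}; L = 10 gives C_9. So B = C_9 = 4862.
Rooted ordered (plane) trees on m nodes have m−1 edges and are counted by C_{m−1}; m = 11 gives C_10. So D = C_10 = 16796.
A + B − D = 742900 + 4862 − 16796 = 730966.

730966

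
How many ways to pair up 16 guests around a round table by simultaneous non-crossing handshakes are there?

With 16 = 2·8 people, non-crossing handshake pairings are non-crossing perfect matchings on a circle, counted by C_8.
C_8 = C(16,8)/9 = 12870/9 = 1430.

1430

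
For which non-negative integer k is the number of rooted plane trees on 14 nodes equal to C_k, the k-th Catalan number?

13

Rooted ordered (plane) trees on m nodes have m−1 edges and are counted by C_{m−1}; m = 14 gives C_13.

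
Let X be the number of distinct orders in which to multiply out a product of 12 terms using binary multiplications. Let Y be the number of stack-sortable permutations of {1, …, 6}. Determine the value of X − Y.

Parenthesizations of m factors correspond to full binary trees with m leaves, counted by C_{m−1}; m = 12 gives C_11. So X = C_11 = 58786.
By Knuth's characterisation, the stack-sortable permutations of length 6 are the 231-avoiders, numbering C_6. So Y = C_6 = 132.
X − Y = 58786 − 132 = 58654.

58654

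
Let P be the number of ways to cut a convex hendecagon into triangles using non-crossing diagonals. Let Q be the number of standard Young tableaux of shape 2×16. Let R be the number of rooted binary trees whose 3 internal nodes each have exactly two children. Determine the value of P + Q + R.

A convex 11-gon is triangulated into 9 triangles, and the number of such triangulations is the Catalan number C_{11−2} = C_9. So P = C_9 = 4862.
By the hook-length formula (or a Dyck-path bijection), SYT of shape 2×16 number C_16. So Q = C_16 = 35357670.
Full binary trees with n internal nodes are counted by C_n; here n = 3. So R = C_3 = 5.
P + Q + R = 4862 + 35357670 + 5 = 35362537.

35362537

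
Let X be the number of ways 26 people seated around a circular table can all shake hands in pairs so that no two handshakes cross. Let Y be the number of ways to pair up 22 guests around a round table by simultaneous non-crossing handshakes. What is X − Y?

With 26 = 2·13 people, non-crossing handshake pairings are non-crossing perfect matchings on a circle, counted by C_13. So X = C_13 = 742900.
With 22 = 2·11 people, non-crossing handshake pairings are non-crossing perfect matchings on a circle, counted by C_11. So Y = C_11 = 58786.
X − Y = 742900 − 58786 = 684114.

684114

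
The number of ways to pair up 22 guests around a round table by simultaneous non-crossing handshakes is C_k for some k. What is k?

11

Non-crossing handshake pairings of 2n people are counted by C_n; 22 people gives n = 11.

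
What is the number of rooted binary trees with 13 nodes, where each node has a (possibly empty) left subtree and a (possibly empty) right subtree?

Binary trees (left/right distinguished) on n nodes are counted by C_n; here n = 13.
C_13 = C(26,13)/14 = 10400600/14 = 742900.

742900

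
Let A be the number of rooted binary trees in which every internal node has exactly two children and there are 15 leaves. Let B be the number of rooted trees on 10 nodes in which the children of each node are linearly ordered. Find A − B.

2669578

A full binary tree with L leaves has L−1 internal nodes and is counted by C_{L−1}; L = 15 gives C_14. So A = C_14 = 2674440.
Rooted ordered (plane) trees on m nodes have m−1 edges and are counted by C_{m−1}; m = 10 gives C_9. So B = C_9 = 4862.
A − B = 2674440 − 4862 = 2669578.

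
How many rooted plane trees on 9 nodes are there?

A rooted plane tree on 9 nodes has 8 edges, and such trees are counted by C_8.
C_8 = C(16,8)/9 = 12870/9 = 1430.

1430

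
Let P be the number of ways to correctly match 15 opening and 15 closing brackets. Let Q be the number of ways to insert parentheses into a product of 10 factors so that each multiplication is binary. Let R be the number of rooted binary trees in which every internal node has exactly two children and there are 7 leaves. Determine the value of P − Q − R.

A balanced arrangement of 15 bracket pairs is a Dyck word of semilength 15, so the count is C_15. So P = C_15 = 9694845.
Bracketing 10 factors into binary products is counted by C_{10−1} = C_9. So Q = C_9 = 4862.
Full binary trees with 7 leaves have 7−1 = 6 internal nodes, so there are C_6 of them. So R = C_6 = 132.
P − Q − R = 9694845 − 4862 − 132 = 9689851.

9689851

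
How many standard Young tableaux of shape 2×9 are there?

4862

By the hook-length formula (or a Dyck-path bijection), SYT of shape 2×9 number C_9.
C_9 = C_8 · 2(2·8+1)/(8+2) = 1430 · 34/10 = 4862.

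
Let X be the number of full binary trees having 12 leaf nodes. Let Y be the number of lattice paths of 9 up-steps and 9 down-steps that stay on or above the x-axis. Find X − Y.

Full binary trees with 12 leaves have 12−1 = 11 internal nodes, so there are C_11 of them. So X = C_11 = 58786.
Paths of 9 up- and 9 down-steps that never dip below the axis are Dyck paths; their count is C_9. So Y = C_9 = 4862.
X − Y = 58786 − 4862 = 53924.

53924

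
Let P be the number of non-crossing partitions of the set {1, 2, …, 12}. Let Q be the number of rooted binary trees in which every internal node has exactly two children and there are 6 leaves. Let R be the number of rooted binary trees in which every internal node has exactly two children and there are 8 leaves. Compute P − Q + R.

208399

The non-crossing partitions of [12] form a lattice of size C_12. So P = C_12 = 208012.
Full binary trees with 6 leaves have 6−1 = 5 internal nodes, so there are C_5 of them. So Q = C_5 = 42.
Full binary trees with 8 leaves have 8−1 = 7 internal nodes, so there are C_7 of them. So R = C_7 = 429.
P − Q + R = 208012 − 42 + 429 = 208399.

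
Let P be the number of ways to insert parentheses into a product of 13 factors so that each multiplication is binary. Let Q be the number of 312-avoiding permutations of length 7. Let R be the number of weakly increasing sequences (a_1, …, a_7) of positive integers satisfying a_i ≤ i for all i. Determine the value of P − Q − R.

207154

Ways to associate a product of 13 factors correspond to binary trees on 13 leaves, so the count is C_12. So P = C_12 = 208012.
Permutations of [n] avoiding any single length-3 pattern are counted by C_n; here n = 7. So Q = C_7 = 429.
Weakly increasing sequences with a_i ≤ i biject with Dyck paths of semilength 7, so there are C_7. So R = C_7 = 429.
P − Q − R = 208012 − 429 − 429 = 207154.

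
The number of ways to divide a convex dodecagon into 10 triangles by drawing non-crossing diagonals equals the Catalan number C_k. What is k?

Triangulations of a convex m-gon are counted by C_{m−2}; with m = 12 this is C_10.

10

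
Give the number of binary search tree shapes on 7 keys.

There are C_n binary search tree shapes on n keys; with n = 7 that is C_7.
C_7 = C_6 · 2(2·6+1)/(6+2) = 132 · 26/8 = 429.

429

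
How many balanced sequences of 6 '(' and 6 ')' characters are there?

132

With 6 pairs the number of balanced bracket strings is the Catalan number C_6.
C_6 = 132.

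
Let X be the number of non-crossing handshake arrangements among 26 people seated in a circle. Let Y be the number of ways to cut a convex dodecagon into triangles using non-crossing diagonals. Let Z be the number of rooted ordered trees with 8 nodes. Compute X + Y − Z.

With 26 = 2·13 people, non-crossing handshake pairings are non-crossing perfect matchings on a circle, counted by C_13. So X = C_13 = 742900.
A convex 12-gon is triangulated into 10 triangles, and the number of such triangulations is the Catalan number C_{12−2} = C_10. So Y = C_10 = 16796.
A rooted plane tree on 8 nodes has 7 edges, and such trees are counted by C_7. So Z = C_7 = 429.
X + Y − Z = 742900 + 16796 − 429 = 759267.

759267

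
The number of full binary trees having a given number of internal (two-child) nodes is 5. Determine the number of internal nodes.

3

Full binary trees with n internal nodes are counted by C_n; 5 = C_3.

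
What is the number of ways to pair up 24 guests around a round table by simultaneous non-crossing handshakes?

208012

Non-crossing handshake pairings of 2n people are counted by C_n; 24 people gives n = 12.
C_12 = C(24,12)/13 = 2704156/13 = 208012.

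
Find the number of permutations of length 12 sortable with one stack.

By Knuth's characterisation, the stack-sortable permutations of length 12 are the 231-avoiders, numbering C_12.
C_12 = C_11 · 2(2·11+1)/(11+2) = 58786 · 46/13 = 208012.

208012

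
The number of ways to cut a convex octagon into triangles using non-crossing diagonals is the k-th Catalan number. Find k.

6

Triangulations of a convex m-gon are counted by C_{m−2}; with m = 8 this is C_6.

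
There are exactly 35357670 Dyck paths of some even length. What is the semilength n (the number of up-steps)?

Dyck paths of semilength n are counted by C_n. The Catalan number equal to 35357670 is C_16.

16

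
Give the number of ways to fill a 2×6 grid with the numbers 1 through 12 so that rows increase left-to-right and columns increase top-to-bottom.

132

Standard Young tableaux of shape 2×n are counted by C_n; here n = 6.
C_6 = C_5 · 2(2·5+1)/(5+2) = 42 · 22/7 = 132.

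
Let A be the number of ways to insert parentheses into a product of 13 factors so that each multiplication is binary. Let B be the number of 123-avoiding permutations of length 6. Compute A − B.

207880

Parenthesizations of m factors correspond to full binary trees with m leaves, counted by C_{m−1}; m = 13 gives C_12. So A = C_12 = 208012.
Permutations of [n] avoiding any single length-3 pattern are counted by C_n; here n = 6. So B = C_6 = 132.
A − B = 208012 − 132 = 207880.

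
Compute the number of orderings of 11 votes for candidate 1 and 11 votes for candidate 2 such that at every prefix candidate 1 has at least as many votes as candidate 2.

Reading a vote for the leader as '(' and for the other as ')' turns such a sequence into a balanced string of 11 pairs, so the count is C_11.
C_11 = 58786.

58786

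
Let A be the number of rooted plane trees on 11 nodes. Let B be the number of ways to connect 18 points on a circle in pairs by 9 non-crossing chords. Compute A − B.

11934

Rooted ordered (plane) trees on m nodes have m−1 edges and are counted by C_{m−1}; m = 11 gives C_10. So A = C_10 = 16796.
Pairing 18 circle points by 9 non-crossing chords gives C_9 matchings. So B = C_9 = 4862.
A − B = 16796 − 4862 = 11934.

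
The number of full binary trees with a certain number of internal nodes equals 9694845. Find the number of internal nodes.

Full binary trees with n internal nodes are counted by C_n. Since C_15 = 9694845, the index is 15.

15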